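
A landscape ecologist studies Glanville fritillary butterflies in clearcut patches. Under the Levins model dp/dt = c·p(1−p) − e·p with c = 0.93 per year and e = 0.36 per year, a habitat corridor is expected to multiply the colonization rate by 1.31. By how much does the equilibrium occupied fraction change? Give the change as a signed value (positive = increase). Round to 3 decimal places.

0.092

Before: p* = 1 − 0.36/0.93 = 0.6129.
After the change, c = 1.2183, e = 0.36, so p* = 1 − 0.36/1.2183 = 0.7045.
Δp* = 0.7045 − 0.6129 = +0.0916.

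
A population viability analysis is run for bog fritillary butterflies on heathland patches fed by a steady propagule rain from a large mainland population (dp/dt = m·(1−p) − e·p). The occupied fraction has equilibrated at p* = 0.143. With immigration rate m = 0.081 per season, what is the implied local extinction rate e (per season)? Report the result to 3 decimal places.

At equilibrium m(1−p*) = e·p*, so e = m(1−p*)/p*.
e = 0.081 × 0.8570 / 0.143 = 0.4854.

0.485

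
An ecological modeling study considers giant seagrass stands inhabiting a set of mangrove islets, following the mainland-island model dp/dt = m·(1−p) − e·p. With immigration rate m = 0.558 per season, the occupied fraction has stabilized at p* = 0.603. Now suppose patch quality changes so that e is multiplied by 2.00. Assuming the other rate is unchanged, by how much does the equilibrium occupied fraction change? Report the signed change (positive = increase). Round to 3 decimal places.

-0.171

Balance m(1−p*) = e·p* gives e = m(1−p*)/p* = 0.558×0.39700/0.60300 = 0.36737.
New p* = m/(m+e) = 0.55800/(0.55800+0.73474) = 0.43164.
Δp* = 0.43164 − 0.60300 = -0.17136.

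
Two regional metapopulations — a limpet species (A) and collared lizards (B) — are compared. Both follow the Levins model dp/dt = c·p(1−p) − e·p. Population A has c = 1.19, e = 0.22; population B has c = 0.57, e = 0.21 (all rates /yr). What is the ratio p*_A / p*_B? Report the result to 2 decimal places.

1.29

A: p*_A = 1 − 0.22/1.19 = 0.8151.
B: p*_B = 1 − 0.21/0.57 = 0.6316.
p*_A / p*_B = 0.8151/0.6316 = 1.2906.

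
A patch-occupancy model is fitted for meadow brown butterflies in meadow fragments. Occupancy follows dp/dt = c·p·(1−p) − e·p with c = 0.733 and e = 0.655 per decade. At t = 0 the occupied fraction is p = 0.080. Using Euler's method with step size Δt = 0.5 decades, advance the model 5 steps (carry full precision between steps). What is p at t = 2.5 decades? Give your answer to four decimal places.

Update rule: p ← p + [c·p·(1−p) − e·p]·Δt with Δt = 0.5.
p: 0.08000 → 0.08077  (Δp = +0.00077)
p: 0.08077 → 0.08153  (Δp = +0.00076)
p: 0.08153 → 0.08228  (Δp = +0.00074)
p: 0.08228 → 0.08300  (Δp = +0.00073)
p: 0.08300 → 0.08372  (Δp = +0.00071)

0.0837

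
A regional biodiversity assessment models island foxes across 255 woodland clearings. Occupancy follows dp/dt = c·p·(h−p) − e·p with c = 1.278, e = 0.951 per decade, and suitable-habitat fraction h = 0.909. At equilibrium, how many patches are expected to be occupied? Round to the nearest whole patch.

p* = h − e/c = 0.909 − 0.7441 = 0.1649.
Expected occupied patches = N × p* = 255 × 0.1649 = 42.04 ≈ 42.

42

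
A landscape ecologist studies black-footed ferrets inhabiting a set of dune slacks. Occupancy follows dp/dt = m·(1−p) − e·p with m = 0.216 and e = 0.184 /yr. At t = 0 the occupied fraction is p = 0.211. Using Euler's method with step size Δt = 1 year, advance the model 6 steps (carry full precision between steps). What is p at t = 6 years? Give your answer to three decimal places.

0.525

Update rule: p ← p + [m·(1−p) − e·p]·Δt with Δt = 1.
p: 0.21100 → 0.34260  (Δp = +0.13160)
p: 0.34260 → 0.42156  (Δp = +0.07896)
p: 0.42156 → 0.46894  (Δp = +0.04738)
p: 0.46894 → 0.49736  (Δp = +0.02843)
p: 0.49736 → 0.51442  (Δp = +0.01706)
p: 0.51442 → 0.52465  (Δp = +0.01023)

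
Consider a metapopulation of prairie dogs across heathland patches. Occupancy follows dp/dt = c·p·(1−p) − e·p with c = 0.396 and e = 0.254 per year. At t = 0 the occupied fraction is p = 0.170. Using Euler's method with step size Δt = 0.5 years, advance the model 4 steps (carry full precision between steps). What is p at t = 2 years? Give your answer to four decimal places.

Update rule: p ← p + [c·p·(1−p) − e·p]·Δt with Δt = 0.5.
p: 0.17000 → 0.17635  (Δp = +0.00635)
p: 0.17635 → 0.18271  (Δp = +0.00636)
p: 0.18271 → 0.18907  (Δp = +0.00636)
p: 0.18907 → 0.19542  (Δp = +0.00635)

0.1954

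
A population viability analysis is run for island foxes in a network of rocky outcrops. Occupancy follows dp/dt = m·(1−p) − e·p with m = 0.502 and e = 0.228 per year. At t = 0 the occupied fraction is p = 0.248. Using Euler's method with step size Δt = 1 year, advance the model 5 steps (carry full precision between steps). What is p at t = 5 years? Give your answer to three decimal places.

0.687

Update rule: p ← p + [m·(1−p) − e·p]·Δt with Δt = 1.
  1  |  dp/dt·Δt = +0.320960  |  p_1 = 0.568960
  2  |  dp/dt·Δt = +0.086659  |  p_2 = 0.655619
  3  |  dp/dt·Δt = +0.023398  |  p_3 = 0.679017
  4  |  dp/dt·Δt = +0.006317  |  p_4 = 0.685335
  5  |  dp/dt·Δt = +0.001706  |  p_5 = 0.687040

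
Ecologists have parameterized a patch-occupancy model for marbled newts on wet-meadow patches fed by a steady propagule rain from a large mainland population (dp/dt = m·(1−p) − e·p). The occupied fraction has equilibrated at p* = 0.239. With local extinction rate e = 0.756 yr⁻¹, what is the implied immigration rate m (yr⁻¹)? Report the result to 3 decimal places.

At equilibrium m(1−p*) = e·p*, so m = e·p*/(1−p*).
m = 0.756 × 0.239 / 0.7610 = 0.1807/0.7610 = 0.2374.

0.237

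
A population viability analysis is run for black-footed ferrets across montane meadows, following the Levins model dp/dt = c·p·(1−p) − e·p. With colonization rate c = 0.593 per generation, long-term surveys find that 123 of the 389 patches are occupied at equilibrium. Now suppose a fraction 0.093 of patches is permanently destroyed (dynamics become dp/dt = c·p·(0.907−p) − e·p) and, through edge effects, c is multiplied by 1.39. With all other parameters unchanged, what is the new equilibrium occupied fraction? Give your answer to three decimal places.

Observed p* = 123/389 = 0.31620.
Balance c(1−p*) = e gives e = 0.593×(1 − 0.31620) = 0.40549.
New p* = 0.907 − e/c = 0.907 − 0.40549/0.82427 = 0.41506.

0.415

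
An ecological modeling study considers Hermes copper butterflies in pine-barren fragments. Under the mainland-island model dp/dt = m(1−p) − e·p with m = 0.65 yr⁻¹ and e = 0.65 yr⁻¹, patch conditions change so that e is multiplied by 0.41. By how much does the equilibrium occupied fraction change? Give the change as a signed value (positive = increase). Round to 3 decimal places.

0.209

Before: p* = 0.65/(0.65+0.65) = 0.5000.
After: m = 0.65, e = 0.2665; p* = 0.65/0.9165 = 0.7092.
Δp* = 0.7092 − 0.5000 = +0.2092.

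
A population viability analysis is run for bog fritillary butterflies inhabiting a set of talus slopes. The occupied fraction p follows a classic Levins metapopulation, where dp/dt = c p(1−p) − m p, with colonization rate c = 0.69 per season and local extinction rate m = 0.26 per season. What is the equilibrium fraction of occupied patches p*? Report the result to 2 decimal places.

0.62

Setting dp/dt = 0 and dividing through by p* gives c·(1−p*) = m.
So p* = 1 − m/c = 1 − 0.26/0.69 = 1 − 0.3768 = 0.6232.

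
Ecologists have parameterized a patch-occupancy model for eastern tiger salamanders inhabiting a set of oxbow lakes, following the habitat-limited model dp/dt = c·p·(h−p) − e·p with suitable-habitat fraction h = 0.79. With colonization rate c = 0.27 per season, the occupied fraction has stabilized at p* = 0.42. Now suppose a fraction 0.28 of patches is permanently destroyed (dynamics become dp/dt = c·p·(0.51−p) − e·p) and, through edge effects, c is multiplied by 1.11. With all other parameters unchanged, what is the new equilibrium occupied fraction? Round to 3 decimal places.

Balance c(h−p*) = e gives e = 0.27×(0.79 − 0.42000) = 0.09990.
New p* = 0.51 − e/c = 0.51 − 0.09990/0.29970 = 0.17667.

0.177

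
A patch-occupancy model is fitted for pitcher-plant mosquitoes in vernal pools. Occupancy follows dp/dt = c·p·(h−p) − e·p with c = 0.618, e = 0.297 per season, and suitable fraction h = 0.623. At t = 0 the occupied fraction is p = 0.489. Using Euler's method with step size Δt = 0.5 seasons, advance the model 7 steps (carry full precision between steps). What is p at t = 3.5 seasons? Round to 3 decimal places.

Update rule: p ← p + [c·p·(h−p) − e·p]·Δt with Δt = 0.5.
t = 0.5: p = 0.48900 + (-0.05237) = 0.43663
t = 1: p = 0.43663 + (-0.03969) = 0.39694
t = 1.5: p = 0.39694 + (-0.03122) = 0.36572
t = 2: p = 0.36572 + (-0.02523) = 0.34048
t = 2.5: p = 0.34048 + (-0.02084) = 0.31965
t = 3: p = 0.31965 + (-0.01750) = 0.30214
t = 3.5: p = 0.30214 + (-0.01491) = 0.28723

0.287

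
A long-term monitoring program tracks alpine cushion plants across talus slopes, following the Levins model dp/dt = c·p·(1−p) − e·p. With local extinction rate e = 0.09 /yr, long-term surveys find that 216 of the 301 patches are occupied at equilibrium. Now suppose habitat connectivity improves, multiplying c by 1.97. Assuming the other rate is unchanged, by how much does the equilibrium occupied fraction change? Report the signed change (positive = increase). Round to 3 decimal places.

0.139

Observed p* = 216/301 = 0.71761.
Balance c(1−p*) = e gives c = e/(1 − 0.71761) = 0.09/0.28239 = 0.31871.
New p* = 1 − e/c = 1 − 0.09000/0.62786 = 0.85666.
Δp* = 0.85666 − 0.71761 = +0.13905.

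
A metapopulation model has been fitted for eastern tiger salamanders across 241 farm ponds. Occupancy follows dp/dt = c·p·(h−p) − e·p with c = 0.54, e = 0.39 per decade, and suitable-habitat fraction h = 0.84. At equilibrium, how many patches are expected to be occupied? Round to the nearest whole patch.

p* = h − e/c = 0.84 − 0.7222 = 0.1178.
Expected occupied patches = N × p* = 241 × 0.1178 = 28.38 ≈ 28.

28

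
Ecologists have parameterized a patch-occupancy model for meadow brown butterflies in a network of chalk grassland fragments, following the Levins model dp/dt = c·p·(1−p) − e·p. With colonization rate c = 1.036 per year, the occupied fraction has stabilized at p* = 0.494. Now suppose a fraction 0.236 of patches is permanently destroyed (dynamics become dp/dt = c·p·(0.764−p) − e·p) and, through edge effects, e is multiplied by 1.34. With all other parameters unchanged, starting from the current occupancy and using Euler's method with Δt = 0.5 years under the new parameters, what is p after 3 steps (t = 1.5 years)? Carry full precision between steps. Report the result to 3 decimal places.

Balance c(1−p*) = e gives e = 1.036×(1 − 0.49400) = 0.52422.
Starting from p₀ = 0.49400; update p ← p + (dp/dt)·Δt with the new parameters.
  1  |  dp/dt·Δt = -0.104414  |  p_1 = 0.389586
  2  |  dp/dt·Δt = -0.061273  |  p_2 = 0.328312
  3  |  dp/dt·Δt = -0.041216  |  p_3 = 0.287097

0.287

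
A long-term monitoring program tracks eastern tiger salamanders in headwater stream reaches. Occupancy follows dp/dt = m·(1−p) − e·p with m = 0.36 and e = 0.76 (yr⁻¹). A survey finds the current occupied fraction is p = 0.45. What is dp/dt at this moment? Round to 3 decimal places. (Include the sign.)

Colonization term: m·(1−p) = 0.36×0.5500 = 0.19800.
Extinction term: e·p = 0.34200.
dp/dt = 0.19800 − 0.34200 = -0.14400.

-0.144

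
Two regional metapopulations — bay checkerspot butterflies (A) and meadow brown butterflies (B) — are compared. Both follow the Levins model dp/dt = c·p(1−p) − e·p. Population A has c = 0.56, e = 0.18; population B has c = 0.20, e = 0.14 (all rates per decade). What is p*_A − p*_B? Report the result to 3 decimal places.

A: p*_A = 1 − 0.18/0.56 = 0.6786.
B: p*_B = 1 − 0.14/0.20 = 0.3000.
p*_A − p*_B = 0.6786 − 0.3000 = 0.3786.

0.379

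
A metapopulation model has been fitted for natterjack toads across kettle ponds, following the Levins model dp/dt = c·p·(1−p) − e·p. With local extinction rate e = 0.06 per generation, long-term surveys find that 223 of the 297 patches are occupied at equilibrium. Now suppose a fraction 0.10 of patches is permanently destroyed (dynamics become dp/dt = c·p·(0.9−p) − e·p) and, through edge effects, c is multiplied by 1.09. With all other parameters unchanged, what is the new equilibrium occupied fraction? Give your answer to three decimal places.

0.671

Observed p* = 223/297 = 0.75084.
Balance c(1−p*) = e gives c = e/(1 − 0.75084) = 0.06/0.24916 = 0.24081.
New p* = 0.9 − e/c = 0.9 − 0.06000/0.26248 = 0.67141.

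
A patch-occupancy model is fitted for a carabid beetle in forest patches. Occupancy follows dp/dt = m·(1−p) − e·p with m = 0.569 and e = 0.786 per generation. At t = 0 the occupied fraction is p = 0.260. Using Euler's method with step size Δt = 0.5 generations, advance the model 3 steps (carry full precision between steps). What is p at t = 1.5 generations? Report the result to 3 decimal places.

Update rule: p ← p + [m·(1−p) − e·p]·Δt with Δt = 0.5.
p: 0.26000 → 0.36835  (Δp = +0.10835)
p: 0.36835 → 0.40329  (Δp = +0.03494)
p: 0.40329 → 0.41456  (Δp = +0.01127)

0.415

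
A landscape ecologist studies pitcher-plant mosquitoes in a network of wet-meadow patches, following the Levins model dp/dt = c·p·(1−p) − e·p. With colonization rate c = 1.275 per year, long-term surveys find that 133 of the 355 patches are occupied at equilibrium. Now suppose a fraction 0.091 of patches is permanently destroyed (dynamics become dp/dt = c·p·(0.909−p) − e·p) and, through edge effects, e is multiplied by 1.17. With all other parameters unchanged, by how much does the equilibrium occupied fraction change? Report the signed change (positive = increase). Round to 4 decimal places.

-0.1973

Observed p* = 133/355 = 0.37465.
Balance c(1−p*) = e gives e = 1.275×(1 − 0.37465) = 0.79732.
New p* = 0.909 − e/c = 0.909 − 0.93286/1.27500 = 0.17735.
Δp* = 0.17735 − 0.37465 = -0.19730.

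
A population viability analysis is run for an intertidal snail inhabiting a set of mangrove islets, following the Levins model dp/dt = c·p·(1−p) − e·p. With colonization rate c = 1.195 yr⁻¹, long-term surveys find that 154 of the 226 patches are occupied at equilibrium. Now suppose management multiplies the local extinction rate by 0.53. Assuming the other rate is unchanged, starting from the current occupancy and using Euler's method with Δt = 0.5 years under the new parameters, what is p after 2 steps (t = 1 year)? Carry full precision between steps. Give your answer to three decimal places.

Observed p* = 154/226 = 0.68142.
Balance c(1−p*) = e gives e = 1.195×(1 − 0.68142) = 0.38071.
Starting from p₀ = 0.68142; update p ← p + (dp/dt)·Δt with the new parameters.
step 1: Δp = +0.06096, p = 0.74238
step 2: Δp = +0.03938, p = 0.78176

0.782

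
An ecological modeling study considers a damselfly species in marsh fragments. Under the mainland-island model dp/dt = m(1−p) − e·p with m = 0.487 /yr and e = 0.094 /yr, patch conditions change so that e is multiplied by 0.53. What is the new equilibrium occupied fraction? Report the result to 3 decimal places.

0.907

Before: p* = 0.487/(0.487+0.094) = 0.8382.
After: m = 0.487, e = 0.04982; p* = 0.487/0.5368 = 0.9072.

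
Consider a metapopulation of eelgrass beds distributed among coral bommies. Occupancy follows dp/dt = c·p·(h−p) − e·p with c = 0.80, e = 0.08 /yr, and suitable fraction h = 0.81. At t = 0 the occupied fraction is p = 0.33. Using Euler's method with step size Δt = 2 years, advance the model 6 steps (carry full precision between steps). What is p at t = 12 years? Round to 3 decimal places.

0.710

Update rule: p ← p + [c·p·(h−p) − e·p]·Δt with Δt = 2.
p: 0.33000 → 0.53064  (Δp = +0.20064)
p: 0.53064 → 0.68292  (Δp = +0.15228)
p: 0.68292 → 0.71251  (Δp = +0.02959)
p: 0.71251 → 0.70965  (Δp = -0.00286)
p: 0.70965 → 0.71005  (Δp = +0.00040)
p: 0.71005 → 0.70999  (Δp = -0.00005)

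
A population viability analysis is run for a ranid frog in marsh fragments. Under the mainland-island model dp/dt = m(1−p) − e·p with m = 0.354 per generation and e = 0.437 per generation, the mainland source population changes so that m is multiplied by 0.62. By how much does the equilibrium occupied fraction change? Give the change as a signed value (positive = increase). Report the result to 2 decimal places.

-0.11

Before: p* = 0.354/(0.354+0.437) = 0.4475.
After: m = 0.21948, e = 0.437; p* = 0.21948/0.6565 = 0.3343.
Δp* = 0.3343 − 0.4475 = -0.1132.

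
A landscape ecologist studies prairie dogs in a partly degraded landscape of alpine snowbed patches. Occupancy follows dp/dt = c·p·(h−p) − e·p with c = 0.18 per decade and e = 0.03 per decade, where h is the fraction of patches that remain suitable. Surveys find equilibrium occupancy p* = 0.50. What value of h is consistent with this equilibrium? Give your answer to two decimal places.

0.67

At equilibrium c(h−p*) = e, so h = p* + e/c.
h = 0.50 + 0.03/0.18 = 0.50 + 0.1667 = 0.6667.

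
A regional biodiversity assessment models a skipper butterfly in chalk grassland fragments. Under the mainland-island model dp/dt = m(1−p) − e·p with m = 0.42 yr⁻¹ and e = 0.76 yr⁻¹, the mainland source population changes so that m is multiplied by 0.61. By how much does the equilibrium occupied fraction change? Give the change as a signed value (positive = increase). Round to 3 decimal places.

Before: p* = 0.42/(0.42+0.76) = 0.3559.
After: m = 0.2562, e = 0.76; p* = 0.2562/1.0162 = 0.2521.
Δp* = 0.2521 − 0.3559 = -0.1038.

-0.104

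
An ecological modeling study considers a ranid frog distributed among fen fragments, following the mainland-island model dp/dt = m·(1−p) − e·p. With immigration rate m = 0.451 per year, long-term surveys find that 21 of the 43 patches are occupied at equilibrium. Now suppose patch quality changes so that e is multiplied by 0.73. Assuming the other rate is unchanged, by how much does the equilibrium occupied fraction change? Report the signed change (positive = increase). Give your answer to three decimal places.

Observed p* = 21/43 = 0.48837.
Balance m(1−p*) = e·p* gives e = m(1−p*)/p* = 0.451×0.51163/0.48837 = 0.47248.
New p* = m/(m+e) = 0.45100/(0.45100+0.34491) = 0.56665.
Δp* = 0.56665 − 0.48837 = +0.07828.

0.078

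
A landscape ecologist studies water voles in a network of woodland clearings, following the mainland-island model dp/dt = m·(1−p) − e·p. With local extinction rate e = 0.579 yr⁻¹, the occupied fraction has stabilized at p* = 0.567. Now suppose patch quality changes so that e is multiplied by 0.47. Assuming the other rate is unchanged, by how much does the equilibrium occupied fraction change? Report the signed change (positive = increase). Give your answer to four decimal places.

0.1689

Balance m(1−p*) = e·p* gives m = e·p*/(1−p*) = 0.579×0.56700/0.43300 = 0.75818.
New p* = m/(m+e) = 0.75818/(0.75818+0.27213) = 0.73588.
Δp* = 0.73588 − 0.56700 = +0.16888.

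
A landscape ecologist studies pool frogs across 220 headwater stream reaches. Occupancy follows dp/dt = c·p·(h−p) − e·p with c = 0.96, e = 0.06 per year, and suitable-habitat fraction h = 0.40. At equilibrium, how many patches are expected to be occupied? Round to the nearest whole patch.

74

p* = h − e/c = 0.40 − 0.0625 = 0.3375.
Expected occupied patches = N × p* = 220 × 0.3375 = 74.25 ≈ 74.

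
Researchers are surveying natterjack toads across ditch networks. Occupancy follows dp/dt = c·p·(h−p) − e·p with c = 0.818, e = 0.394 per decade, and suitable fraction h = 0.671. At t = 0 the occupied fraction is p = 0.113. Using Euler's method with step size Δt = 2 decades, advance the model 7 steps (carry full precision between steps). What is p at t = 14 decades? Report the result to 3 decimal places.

Update rule: p ← p + [c·p·(h−p) − e·p]·Δt with Δt = 2.
p: 0.11300 → 0.12711  (Δp = +0.01411)
p: 0.12711 → 0.14005  (Δp = +0.01294)
p: 0.14005 → 0.15134  (Δp = +0.01129)
p: 0.15134 → 0.16075  (Δp = +0.00941)
p: 0.16075 → 0.16827  (Δp = +0.00752)
p: 0.16827 → 0.17407  (Δp = +0.00580)
p: 0.17407 → 0.17842  (Δp = +0.00435)

0.178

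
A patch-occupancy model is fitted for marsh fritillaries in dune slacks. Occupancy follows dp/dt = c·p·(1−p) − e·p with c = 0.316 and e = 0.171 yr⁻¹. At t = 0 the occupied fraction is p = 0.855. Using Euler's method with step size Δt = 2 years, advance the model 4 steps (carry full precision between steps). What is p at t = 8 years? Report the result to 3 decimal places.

Update rule: p ← p + [c·p·(1−p) − e·p]·Δt with Δt = 2.
p: 0.85500 → 0.64094  (Δp = -0.21406)
p: 0.64094 → 0.56719  (Δp = -0.07376)
p: 0.56719 → 0.52836  (Δp = -0.03883)
p: 0.52836 → 0.50515  (Δp = -0.02321)

0.505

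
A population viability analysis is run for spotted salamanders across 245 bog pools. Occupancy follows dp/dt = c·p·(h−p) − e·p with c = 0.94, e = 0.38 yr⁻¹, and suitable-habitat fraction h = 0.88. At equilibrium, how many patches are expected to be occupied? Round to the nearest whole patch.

117

p* = h − e/c = 0.88 − 0.4043 = 0.4757.
Expected occupied patches = N × p* = 245 × 0.4757 = 116.56 ≈ 117.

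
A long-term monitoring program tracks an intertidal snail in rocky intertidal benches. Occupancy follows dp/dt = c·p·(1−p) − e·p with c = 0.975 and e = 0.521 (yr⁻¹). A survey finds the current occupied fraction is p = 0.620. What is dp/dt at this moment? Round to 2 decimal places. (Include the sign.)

-0.09

Colonization term: c·p·(1−p) = 0.975×0.620×0.3800 = 0.22971.
Extinction term: e·p = 0.32302.
dp/dt = 0.22971 − 0.32302 = -0.09331.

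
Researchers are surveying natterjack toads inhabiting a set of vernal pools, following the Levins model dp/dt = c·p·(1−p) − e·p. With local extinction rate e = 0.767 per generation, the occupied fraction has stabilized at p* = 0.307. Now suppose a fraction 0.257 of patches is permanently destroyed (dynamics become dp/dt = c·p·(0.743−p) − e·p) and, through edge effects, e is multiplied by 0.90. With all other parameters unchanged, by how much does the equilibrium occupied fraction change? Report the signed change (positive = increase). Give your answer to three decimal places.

Balance c(1−p*) = e gives c = e/(1 − 0.30700) = 0.767/0.69300 = 1.10678.
New p* = 0.743 − e/c = 0.743 − 0.69030/1.10678 = 0.11930.
Δp* = 0.11930 − 0.30700 = -0.18770.

-0.188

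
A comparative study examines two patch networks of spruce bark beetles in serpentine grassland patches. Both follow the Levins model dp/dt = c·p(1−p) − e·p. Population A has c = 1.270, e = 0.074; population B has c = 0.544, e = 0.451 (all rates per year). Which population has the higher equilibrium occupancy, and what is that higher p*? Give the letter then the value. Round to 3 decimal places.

A, 0.942

A: p*_A = 1 − 0.074/1.270 = 0.9417.
B: p*_B = 1 − 0.451/0.544 = 0.1710.
A is higher at 0.9417.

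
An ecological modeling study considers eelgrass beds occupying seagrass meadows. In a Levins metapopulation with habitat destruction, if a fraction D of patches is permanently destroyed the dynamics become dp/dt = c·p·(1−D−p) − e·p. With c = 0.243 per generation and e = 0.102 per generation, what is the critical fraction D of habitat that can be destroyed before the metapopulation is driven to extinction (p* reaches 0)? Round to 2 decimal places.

The nontrivial equilibrium is p* = (1−D) − e/c; extinction occurs when this hits zero.
So D_crit = 1 − e/c = 1 − 0.102/0.243 = 1 − 0.4198 = 0.5802.
Note this equals the original equilibrium occupancy — the Levins extinction-debt result.

0.58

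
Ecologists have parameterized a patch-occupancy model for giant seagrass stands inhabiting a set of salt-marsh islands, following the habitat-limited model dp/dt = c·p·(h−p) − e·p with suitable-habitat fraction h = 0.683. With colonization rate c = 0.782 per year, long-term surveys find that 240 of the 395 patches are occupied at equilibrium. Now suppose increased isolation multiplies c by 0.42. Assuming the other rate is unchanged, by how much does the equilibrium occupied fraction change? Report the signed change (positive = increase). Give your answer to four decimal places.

Observed p* = 240/395 = 0.60759.
Balance c(h−p*) = e gives e = 0.782×(0.683 − 0.60759) = 0.05897.
New p* = 0.683 − e/c = 0.683 − 0.05897/0.32844 = 0.50345.
Δp* = 0.50345 − 0.60759 = -0.10414.

-0.1041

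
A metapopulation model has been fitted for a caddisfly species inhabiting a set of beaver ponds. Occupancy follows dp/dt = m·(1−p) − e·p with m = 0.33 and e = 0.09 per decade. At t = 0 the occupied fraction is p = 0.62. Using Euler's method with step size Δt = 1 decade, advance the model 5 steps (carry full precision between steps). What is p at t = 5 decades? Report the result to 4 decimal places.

Update rule: p ← p + [m·(1−p) − e·p]·Δt with Δt = 1.
step 1: Δp = +0.06960, p = 0.68960
step 2: Δp = +0.04037, p = 0.72997
step 3: Δp = +0.02341, p = 0.75338
step 4: Δp = +0.01358, p = 0.76696
step 5: Δp = +0.00788, p = 0.77484

0.7748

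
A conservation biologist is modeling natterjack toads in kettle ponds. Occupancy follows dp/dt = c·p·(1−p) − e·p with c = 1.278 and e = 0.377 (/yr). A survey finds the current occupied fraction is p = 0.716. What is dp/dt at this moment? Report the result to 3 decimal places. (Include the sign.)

Colonization term: c·p·(1−p) = 1.278×0.716×0.2840 = 0.25987.
Extinction term: e·p = 0.26993.
dp/dt = 0.25987 − 0.26993 = -0.01006.

-0.010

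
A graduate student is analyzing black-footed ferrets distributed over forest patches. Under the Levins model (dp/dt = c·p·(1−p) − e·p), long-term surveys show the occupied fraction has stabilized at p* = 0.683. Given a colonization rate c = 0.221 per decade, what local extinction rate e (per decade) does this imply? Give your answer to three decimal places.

0.070

At equilibrium c(1−p*) = e.
e = 0.221 × (1 − 0.683) = 0.221 × 0.3170 = 0.0701.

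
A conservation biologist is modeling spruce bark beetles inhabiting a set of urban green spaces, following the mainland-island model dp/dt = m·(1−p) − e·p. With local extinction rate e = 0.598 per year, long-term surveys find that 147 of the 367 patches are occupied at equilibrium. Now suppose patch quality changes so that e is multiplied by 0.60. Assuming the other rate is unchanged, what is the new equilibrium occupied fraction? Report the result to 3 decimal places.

Observed p* = 147/367 = 0.40054.
Balance m(1−p*) = e·p* gives m = e·p*/(1−p*) = 0.598×0.40054/0.59946 = 0.39956.
New p* = m/(m+e) = 0.39956/(0.39956+0.35880) = 0.52687.

0.527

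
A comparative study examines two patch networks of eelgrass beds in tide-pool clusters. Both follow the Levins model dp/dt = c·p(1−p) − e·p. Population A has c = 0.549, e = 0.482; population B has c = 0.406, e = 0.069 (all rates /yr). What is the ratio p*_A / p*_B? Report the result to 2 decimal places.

A: p*_A = 1 − 0.482/0.549 = 0.1220.
B: p*_B = 1 − 0.069/0.406 = 0.8300.
p*_A / p*_B = 0.1220/0.8300 = 0.1470.

0.15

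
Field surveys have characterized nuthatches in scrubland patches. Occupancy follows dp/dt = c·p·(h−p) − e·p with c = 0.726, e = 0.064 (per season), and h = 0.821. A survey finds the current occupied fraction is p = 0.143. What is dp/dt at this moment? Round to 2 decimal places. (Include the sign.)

Colonization term: c·p·(h−p) = 0.726×0.143×0.6780 = 0.07039.
Extinction term: e·p = 0.00915.
dp/dt = 0.07039 − 0.00915 = 0.06124.

0.06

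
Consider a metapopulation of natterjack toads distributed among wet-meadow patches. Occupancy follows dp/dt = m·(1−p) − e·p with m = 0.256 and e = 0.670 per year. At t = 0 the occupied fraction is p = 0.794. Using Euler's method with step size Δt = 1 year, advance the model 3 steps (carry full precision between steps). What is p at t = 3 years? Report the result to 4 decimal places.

0.2767

Update rule: p ← p + [m·(1−p) − e·p]·Δt with Δt = 1.
  1  |  dp/dt·Δt = -0.479244  |  p_1 = 0.314756
  2  |  dp/dt·Δt = -0.035464  |  p_2 = 0.279292
  3  |  dp/dt·Δt = -0.002624  |  p_3 = 0.276668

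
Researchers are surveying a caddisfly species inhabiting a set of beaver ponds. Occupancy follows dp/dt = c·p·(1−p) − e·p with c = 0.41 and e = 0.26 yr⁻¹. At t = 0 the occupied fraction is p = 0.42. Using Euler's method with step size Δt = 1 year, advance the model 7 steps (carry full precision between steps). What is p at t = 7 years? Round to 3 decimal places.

0.381

Update rule: p ← p + [c·p·(1−p) − e·p]·Δt with Δt = 1.
  1  |  dp/dt·Δt = -0.009324  |  p_1 = 0.410676
  2  |  dp/dt·Δt = -0.007547  |  p_2 = 0.403129
  3  |  dp/dt·Δt = -0.006161  |  p_3 = 0.396968
  4  |  dp/dt·Δt = -0.005064  |  p_4 = 0.391904
  5  |  dp/dt·Δt = -0.004186  |  p_5 = 0.387718
  6  |  dp/dt·Δt = -0.003476  |  p_6 = 0.384242
  7  |  dp/dt·Δt = -0.002897  |  p_7 = 0.381346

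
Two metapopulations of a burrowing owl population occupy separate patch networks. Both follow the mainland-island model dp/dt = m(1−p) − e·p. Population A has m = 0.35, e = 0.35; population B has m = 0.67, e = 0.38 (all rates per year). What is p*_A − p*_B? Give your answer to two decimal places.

A: p*_A = m/(m+e) = 0.35/0.7000 = 0.5000.
B: p*_B = 0.67/1.0500 = 0.6381.
p*_A − p*_B = 0.5000 − 0.6381 = -0.1381.

-0.14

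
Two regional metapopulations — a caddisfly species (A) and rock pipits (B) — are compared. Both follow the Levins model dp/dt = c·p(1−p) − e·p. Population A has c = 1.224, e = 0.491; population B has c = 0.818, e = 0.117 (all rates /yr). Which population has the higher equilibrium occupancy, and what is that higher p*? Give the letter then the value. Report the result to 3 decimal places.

A: p*_A = 1 − 0.491/1.224 = 0.5989.
B: p*_B = 1 − 0.117/0.818 = 0.8570.
B is higher at 0.8570.

B, 0.857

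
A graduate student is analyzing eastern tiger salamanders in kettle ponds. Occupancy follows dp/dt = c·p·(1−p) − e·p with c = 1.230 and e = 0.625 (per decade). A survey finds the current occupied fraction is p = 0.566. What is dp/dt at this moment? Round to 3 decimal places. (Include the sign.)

-0.052

Colonization term: c·p·(1−p) = 1.230×0.566×0.4340 = 0.30214.
Extinction term: e·p = 0.35375.
dp/dt = 0.30214 − 0.35375 = -0.05161.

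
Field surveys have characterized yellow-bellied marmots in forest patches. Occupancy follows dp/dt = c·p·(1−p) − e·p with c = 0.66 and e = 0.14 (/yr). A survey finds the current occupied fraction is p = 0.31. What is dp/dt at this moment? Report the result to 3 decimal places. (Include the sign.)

0.098

Colonization term: c·p·(1−p) = 0.66×0.31×0.6900 = 0.14117.
Extinction term: e·p = 0.04340.
dp/dt = 0.14117 − 0.04340 = 0.09777.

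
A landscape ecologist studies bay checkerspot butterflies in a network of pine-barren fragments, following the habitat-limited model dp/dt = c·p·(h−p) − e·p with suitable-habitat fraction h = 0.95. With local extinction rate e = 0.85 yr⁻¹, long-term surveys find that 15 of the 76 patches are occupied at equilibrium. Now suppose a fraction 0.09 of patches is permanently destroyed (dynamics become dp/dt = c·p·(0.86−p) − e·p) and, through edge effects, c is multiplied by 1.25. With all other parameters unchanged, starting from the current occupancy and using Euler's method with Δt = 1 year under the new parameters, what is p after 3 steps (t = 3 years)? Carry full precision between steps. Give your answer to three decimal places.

Observed p* = 15/76 = 0.19737.
Balance c(h−p*) = e gives c = e/(0.95 − 0.19737) = 0.85/0.75263 = 1.12937.
Starting from p₀ = 0.19737; update p ← p + (dp/dt)·Δt with the new parameters.
t = 1: p = 0.19737 + (+0.01686) = 0.21423
t = 2: p = 0.21423 + (+0.01320) = 0.22744
t = 3: p = 0.22744 + (+0.00978) = 0.23722

0.237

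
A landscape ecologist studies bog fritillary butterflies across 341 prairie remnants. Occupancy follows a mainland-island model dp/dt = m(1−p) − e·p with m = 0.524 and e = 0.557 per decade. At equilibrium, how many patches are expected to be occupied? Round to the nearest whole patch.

165

p* = m/(m+e) = 0.524/1.0810 = 0.4847.
Expected occupied patches = N × p* = 341 × 0.4847 = 165.30 ≈ 165.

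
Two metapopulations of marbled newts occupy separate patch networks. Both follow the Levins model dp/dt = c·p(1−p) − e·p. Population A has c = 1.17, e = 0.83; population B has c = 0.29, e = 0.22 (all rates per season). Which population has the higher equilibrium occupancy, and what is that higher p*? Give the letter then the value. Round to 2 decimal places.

A: p*_A = 1 − 0.83/1.17 = 0.2906.
B: p*_B = 1 − 0.22/0.29 = 0.2414.
A is higher at 0.2906.

A, 0.29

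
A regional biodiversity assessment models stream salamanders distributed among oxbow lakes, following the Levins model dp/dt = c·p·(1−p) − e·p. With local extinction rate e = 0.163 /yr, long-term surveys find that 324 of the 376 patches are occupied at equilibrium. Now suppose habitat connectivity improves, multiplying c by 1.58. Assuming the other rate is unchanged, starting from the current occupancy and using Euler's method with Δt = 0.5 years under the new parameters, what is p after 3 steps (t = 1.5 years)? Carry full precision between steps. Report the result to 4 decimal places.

0.9122

Observed p* = 324/376 = 0.86170.
Balance c(1−p*) = e gives c = e/(1 − 0.86170) = 0.163/0.13830 = 1.17862.
Starting from p₀ = 0.86170; update p ← p + (dp/dt)·Δt with the new parameters.
  1  |  dp/dt·Δt = +0.040733  |  p_1 = 0.902435
  2  |  dp/dt·Δt = +0.008432  |  p_2 = 0.910867
  3  |  dp/dt·Δt = +0.001359  |  p_3 = 0.912226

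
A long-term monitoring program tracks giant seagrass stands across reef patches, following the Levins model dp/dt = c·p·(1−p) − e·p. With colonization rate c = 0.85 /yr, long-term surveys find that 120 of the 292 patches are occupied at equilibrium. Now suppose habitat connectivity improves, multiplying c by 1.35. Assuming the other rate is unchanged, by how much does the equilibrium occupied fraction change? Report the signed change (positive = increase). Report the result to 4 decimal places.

0.1527

Observed p* = 120/292 = 0.41096.
Balance c(1−p*) = e gives e = 0.85×(1 − 0.41096) = 0.50068.
New p* = 1 − e/c = 1 − 0.50068/1.14750 = 0.56368.
Δp* = 0.56368 − 0.41096 = +0.15272.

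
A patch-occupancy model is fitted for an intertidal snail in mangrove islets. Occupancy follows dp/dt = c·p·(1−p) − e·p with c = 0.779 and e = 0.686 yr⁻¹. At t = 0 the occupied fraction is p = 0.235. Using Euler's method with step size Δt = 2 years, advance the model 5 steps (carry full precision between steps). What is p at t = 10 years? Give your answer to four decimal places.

Update rule: p ← p + [c·p·(1−p) − e·p]·Δt with Δt = 2.
  1  |  dp/dt·Δt = -0.042331  |  p_1 = 0.192669
  2  |  dp/dt·Δt = -0.021999  |  p_2 = 0.170671
  3  |  dp/dt·Δt = -0.013637  |  p_3 = 0.157033
  4  |  dp/dt·Δt = -0.009211  |  p_4 = 0.147822
  5  |  dp/dt·Δt = -0.006550  |  p_5 = 0.141273

0.1413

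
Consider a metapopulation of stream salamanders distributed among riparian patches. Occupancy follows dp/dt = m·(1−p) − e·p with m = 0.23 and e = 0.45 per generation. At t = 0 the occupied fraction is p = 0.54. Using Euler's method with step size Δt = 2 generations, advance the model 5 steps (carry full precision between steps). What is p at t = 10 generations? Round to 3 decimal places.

Update rule: p ← p + [m·(1−p) − e·p]·Δt with Δt = 2.
  1  |  dp/dt·Δt = -0.274400  |  p_1 = 0.265600
  2  |  dp/dt·Δt = +0.098784  |  p_2 = 0.364384
  3  |  dp/dt·Δt = -0.035562  |  p_3 = 0.328822
  4  |  dp/dt·Δt = +0.012802  |  p_4 = 0.341624
  5  |  dp/dt·Δt = -0.004609  |  p_5 = 0.337015

0.337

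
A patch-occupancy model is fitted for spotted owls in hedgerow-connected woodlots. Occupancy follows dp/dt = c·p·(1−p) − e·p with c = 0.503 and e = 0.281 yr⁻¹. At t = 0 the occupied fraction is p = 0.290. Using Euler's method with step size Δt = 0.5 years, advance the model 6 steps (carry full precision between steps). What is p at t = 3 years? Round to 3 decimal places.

Update rule: p ← p + [c·p·(1−p) − e·p]·Δt with Δt = 0.5.
  1  |  dp/dt·Δt = +0.011039  |  p_1 = 0.301039
  2  |  dp/dt·Δt = +0.010623  |  p_2 = 0.311662
  3  |  dp/dt·Δt = +0.010165  |  p_3 = 0.321828
  4  |  dp/dt·Δt = +0.009674  |  p_4 = 0.331502
  5  |  dp/dt·Δt = +0.009158  |  p_5 = 0.340660
  6  |  dp/dt·Δt = +0.008627  |  p_6 = 0.349287

0.349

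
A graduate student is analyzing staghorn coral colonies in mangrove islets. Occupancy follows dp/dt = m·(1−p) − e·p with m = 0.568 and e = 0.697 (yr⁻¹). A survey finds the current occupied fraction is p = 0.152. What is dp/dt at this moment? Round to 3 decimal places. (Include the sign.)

0.376

Colonization term: m·(1−p) = 0.568×0.8480 = 0.48166.
Extinction term: e·p = 0.10594.
dp/dt = 0.48166 − 0.10594 = 0.37572.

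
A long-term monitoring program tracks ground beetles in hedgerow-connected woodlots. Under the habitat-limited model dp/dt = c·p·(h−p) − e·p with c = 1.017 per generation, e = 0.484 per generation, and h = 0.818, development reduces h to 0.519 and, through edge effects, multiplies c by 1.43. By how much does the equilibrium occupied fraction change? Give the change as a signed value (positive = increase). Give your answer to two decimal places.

-0.16

Before: p* = h − e/c = 0.818 − 0.484/1.017 = 0.818 − 0.4759 = 0.3421.
After: c = 1.45431, e = 0.484, h = 0.519; p* = 0.519 − 0.484/1.45431 = 0.1862.
Δp* = 0.1862 − 0.3421 = -0.1559.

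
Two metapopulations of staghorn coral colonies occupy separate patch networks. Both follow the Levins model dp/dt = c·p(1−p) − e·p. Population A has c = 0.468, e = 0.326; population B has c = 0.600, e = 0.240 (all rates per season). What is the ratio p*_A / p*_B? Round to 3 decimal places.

A: p*_A = 1 − 0.326/0.468 = 0.3034.
B: p*_B = 1 − 0.240/0.600 = 0.6000.
p*_A / p*_B = 0.3034/0.6000 = 0.5057.

0.506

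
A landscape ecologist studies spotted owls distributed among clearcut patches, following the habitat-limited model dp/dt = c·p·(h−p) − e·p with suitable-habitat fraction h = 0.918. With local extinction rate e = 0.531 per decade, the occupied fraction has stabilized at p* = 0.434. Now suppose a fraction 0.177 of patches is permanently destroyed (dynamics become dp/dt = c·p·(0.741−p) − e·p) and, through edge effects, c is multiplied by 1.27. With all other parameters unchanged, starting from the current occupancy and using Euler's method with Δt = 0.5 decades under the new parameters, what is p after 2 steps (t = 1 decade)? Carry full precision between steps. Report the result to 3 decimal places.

0.397

Balance c(h−p*) = e gives c = e/(0.918 − 0.43400) = 0.531/0.48400 = 1.09711.
Starting from p₀ = 0.43400; update p ← p + (dp/dt)·Δt with the new parameters.
step 1: Δp = -0.02240, p = 0.41160
step 2: Δp = -0.01482, p = 0.39677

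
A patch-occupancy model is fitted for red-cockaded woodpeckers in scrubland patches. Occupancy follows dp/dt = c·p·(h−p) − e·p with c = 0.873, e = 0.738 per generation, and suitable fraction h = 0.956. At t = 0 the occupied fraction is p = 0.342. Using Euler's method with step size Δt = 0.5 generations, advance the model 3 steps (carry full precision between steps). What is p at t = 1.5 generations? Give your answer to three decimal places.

0.260

Update rule: p ← p + [c·p·(h−p) − e·p]·Δt with Δt = 0.5.
step 1: Δp = -0.03454, p = 0.30746
step 2: Δp = -0.02641, p = 0.28105
step 3: Δp = -0.02091, p = 0.26014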